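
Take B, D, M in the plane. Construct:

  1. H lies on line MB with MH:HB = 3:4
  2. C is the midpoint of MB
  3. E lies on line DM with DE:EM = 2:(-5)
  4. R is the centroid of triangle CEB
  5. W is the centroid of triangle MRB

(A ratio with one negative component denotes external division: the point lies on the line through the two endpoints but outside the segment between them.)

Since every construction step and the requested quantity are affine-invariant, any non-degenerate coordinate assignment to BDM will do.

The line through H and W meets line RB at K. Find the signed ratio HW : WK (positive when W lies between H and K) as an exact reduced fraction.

Set B = (0, 0), D = (1, 0), M = (0, 1); any affine frame gives the same invariant.
1. H lies on line MB with MH:HB = 3:4 ⇒ H = (0, 4/7)
2. C is the midpoint of MB ⇒ C = (0, 1/2)
3. E lies on line DM with DE:EM = 2:(-5) ⇒ E = (5/3, -2/3)
4. R is the centroid of triangle CEB ⇒ R = (5/9, -1/18)
5. W is the centroid of triangle MRB ⇒ W = (5/27, 17/54)
line HW meets RB at K = (4/9, -2/45)
W = H + t·(K−H) with t = 5/12, so HW:WK = 5/12:7/12

HW:WK = 5/7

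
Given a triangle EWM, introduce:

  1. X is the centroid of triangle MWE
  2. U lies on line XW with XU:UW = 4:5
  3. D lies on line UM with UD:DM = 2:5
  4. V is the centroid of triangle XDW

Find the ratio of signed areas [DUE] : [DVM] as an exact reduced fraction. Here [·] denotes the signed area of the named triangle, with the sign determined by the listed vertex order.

Choose coordinates E = (0, 0), W = (1, 0), M = (0, 1).
1. X is the centroid of triangle MWE ⇒ X = (1/3, 1/3)
2. U lies on line XW with XU:UW = 4:5 ⇒ U = (17/27, 5/27)
3. D lies on line UM with UD:DM = 2:5 ⇒ D = (85/189, 79/189)
4. V is the centroid of triangle XDW ⇒ V = (337/567, 142/567)
2·[DUE] = -34/189, 2·[DVM] = 5/567
[DUE]:[DVM] = -34/189:5/567 = -102/5

[DUE]:[DVM] = -102/5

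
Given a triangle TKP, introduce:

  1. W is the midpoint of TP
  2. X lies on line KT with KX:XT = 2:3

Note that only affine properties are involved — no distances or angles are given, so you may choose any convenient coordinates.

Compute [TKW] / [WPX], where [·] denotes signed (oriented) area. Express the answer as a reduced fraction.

[TKW]:[WPX] = -5/3

Work in coordinates with T = (0, 0), K = (1, 0), P = (0, 1).
1. W is the midpoint of TP ⇒ W = (0, 1/2)
2. X lies on line KT with KX:XT = 2:3 ⇒ X = (3/5, 0)
2·[TKW] = 1/2, 2·[WPX] = -3/10
[TKW]:[WPX] = 1/2:-3/10 = -5/3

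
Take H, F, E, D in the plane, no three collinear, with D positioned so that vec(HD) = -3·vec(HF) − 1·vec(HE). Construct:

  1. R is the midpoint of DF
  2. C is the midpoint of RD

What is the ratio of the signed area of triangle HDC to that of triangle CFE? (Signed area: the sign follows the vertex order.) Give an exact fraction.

Choose coordinates H = (0, 0), F = (1, 0), E = (0, 1), D = (-3, -1).
1. R is the midpoint of DF ⇒ R = (-1, -1/2)
2. C is the midpoint of RD ⇒ C = (-2, -3/4)
2·[HDC] = 1/4, 2·[CFE] = 15/4
[HDC]:[CFE] = 1/4:15/4 = 1/15

[HDC]:[CFE] = 1/15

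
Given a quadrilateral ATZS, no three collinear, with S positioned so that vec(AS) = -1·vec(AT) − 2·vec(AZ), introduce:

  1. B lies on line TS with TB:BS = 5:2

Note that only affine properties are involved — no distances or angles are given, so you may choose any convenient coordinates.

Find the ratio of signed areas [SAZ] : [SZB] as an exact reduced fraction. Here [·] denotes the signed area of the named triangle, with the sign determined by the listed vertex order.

Choose coordinates A = (0, 0), T = (1, 0), Z = (0, 1), S = (-1, -2).
1. B lies on line TS with TB:BS = 5:2 ⇒ B = (-3/7, -10/7)
2·[SAZ] = 1, 2·[SZB] = -8/7
[SAZ]:[SZB] = 1:-8/7 = -7/8

[SAZ]:[SZB] = -7/8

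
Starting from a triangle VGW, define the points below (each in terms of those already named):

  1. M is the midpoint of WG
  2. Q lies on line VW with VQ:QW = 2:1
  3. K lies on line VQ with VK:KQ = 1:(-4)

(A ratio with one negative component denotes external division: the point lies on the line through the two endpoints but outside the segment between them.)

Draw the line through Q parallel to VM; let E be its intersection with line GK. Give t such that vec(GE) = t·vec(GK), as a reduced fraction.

t = 15/7

Choose coordinates V = (0, 0), G = (1, 0), W = (0, 1).
1. M is the midpoint of WG ⇒ M = (1/2, 1/2)
2. Q lies on line VW with VQ:QW = 2:1 ⇒ Q = (0, 2/3)
3. K lies on line VQ with VK:KQ = 1:(-4) ⇒ K = (0, -2/9)
through Q parallel to VM: direction (1/2, 1/2); meets GK at E = (-8/7, -10/21)
E = G + t·(K−G) with t = 15/7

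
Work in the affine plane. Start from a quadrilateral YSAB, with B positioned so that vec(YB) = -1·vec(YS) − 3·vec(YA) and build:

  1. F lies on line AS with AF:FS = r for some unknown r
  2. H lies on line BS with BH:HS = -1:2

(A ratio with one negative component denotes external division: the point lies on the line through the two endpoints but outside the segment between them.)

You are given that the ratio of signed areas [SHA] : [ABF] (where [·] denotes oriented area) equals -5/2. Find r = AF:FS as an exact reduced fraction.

r = 4

Set Y = (0, 0), S = (1, 0), A = (0, 1), B = (-1, -3); any affine frame gives the same invariant.
1. With AF:FS = r, write λ = r/(r+1) so F = A + λ·(S−A); F is affine-linear in λ
2. H lies on line BS with BH:HS = -1:2 ⇒ H = (-3, -6)
Every point depending on F is an affine combination of F and λ-independent points, so each such coordinate is linear in λ; the λ² term in each signed area is a multiple of (S−A)×(S−A) = 0, so 2·[SHA] and 2·[ABF] are each linear in λ. Evaluating at λ=0 and λ=1:
  2·[SHA] = -10,   2·[ABF] = 5·λ
So [SHA]:[ABF] = (-10) / (5·λ). Setting this equal to -5/2:
  -10 = -5/2·(5·λ)  ⇒  λ = 4/5
Then r = λ/(1−λ) = (4/5)/(1/5) = 4. Check: with r = 4, F = (4/5, 1/5) and [SHA]:[ABF] = -5/2 as required.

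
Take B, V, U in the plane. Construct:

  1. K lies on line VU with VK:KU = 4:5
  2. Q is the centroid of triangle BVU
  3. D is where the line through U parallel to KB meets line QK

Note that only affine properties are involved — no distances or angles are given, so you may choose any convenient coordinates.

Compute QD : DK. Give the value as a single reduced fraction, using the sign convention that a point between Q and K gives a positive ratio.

Assign B = (0, 0), V = (1, 0), U = (0, 1) — the answer is frame-independent, so this choice is without loss of generality.
1. K lies on line VU with VK:KU = 4:5 ⇒ K = (5/9, 4/9)
2. Q is the centroid of triangle BVU ⇒ Q = (1/3, 1/3)
3. D is where the line through U parallel to KB meets line QK ⇒ D = (-25/9, -11/9)
D = Q + t·(K−Q) with t = -14, so QD:DK = t:(1−t) = -14:15

QD:DK = -14/15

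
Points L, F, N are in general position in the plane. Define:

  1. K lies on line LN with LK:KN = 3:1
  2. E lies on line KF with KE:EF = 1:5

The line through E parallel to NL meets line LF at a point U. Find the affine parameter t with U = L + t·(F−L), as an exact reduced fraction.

Set L = (0, 0), F = (1, 0), N = (0, 1); any affine frame gives the same invariant.
1. K lies on line LN with LK:KN = 3:1 ⇒ K = (0, 3/4)
2. E lies on line KF with KE:EF = 1:5 ⇒ E = (1/6, 5/8)
through E parallel to NL: direction (0, -1); meets LF at U = (1/6, 0)
U = L + t·(F−L) with t = 1/6

t = 1/6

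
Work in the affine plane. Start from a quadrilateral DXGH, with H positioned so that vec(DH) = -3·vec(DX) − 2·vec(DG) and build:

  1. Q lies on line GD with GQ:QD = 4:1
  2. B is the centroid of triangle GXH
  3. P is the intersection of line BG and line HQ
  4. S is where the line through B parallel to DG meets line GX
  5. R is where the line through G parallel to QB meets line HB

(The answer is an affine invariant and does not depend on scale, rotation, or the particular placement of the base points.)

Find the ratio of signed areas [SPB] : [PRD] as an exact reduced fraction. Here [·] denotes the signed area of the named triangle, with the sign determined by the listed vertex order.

Choose coordinates D = (0, 0), X = (1, 0), G = (0, 1), H = (-3, -2).
1. Q lies on line GD with GQ:QD = 4:1 ⇒ Q = (0, 1/5)
2. B is the centroid of triangle GXH ⇒ B = (-2/3, -1/3)
3. P is the intersection of line BG and line HQ ⇒ P = (-12/19, -5/19)
4. S is where the line through B parallel to DG meets line GX ⇒ S = (-2/3, 5/3)
5. R is where the line through G parallel to QB meets line HB ⇒ R = (-10, -7)
2·[SPB] = -4/57, 2·[PRD] = 34/19
[SPB]:[PRD] = -4/57:34/19 = -2/51

[SPB]:[PRD] = -2/51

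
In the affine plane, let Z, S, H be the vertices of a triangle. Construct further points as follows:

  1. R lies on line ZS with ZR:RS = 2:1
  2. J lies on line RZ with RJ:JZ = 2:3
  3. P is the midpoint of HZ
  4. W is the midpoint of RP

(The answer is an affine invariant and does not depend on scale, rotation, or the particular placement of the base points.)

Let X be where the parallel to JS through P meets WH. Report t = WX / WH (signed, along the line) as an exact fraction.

Work in coordinates with Z = (0, 0), S = (1, 0), H = (0, 1).
1. R lies on line ZS with ZR:RS = 2:1 ⇒ R = (2/3, 0)
2. J lies on line RZ with RJ:JZ = 2:3 ⇒ J = (2/5, 0)
3. P is the midpoint of HZ ⇒ P = (0, 1/2)
4. W is the midpoint of RP ⇒ W = (1/3, 1/4)
through P parallel to JS: direction (3/5, 0); meets WH at X = (2/9, 1/2)
X = W + t·(H−W) with t = 1/3

t = 1/3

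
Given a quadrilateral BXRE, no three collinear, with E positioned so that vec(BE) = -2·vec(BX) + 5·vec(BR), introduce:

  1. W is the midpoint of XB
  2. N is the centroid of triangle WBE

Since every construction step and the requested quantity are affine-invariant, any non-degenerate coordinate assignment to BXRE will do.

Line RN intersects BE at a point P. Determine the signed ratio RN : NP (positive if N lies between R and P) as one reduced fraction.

RN:NP = 7/5

Set B = (0, 0), X = (1, 0), R = (0, 1), E = (-2, 5); any affine frame gives the same invariant.
1. W is the midpoint of XB ⇒ W = (1/2, 0)
2. N is the centroid of triangle WBE ⇒ N = (-1/2, 5/3)
line RN meets BE at P = (-6/7, 15/7)
N = R + t·(P−R) with t = 7/12, so RN:NP = 7/12:5/12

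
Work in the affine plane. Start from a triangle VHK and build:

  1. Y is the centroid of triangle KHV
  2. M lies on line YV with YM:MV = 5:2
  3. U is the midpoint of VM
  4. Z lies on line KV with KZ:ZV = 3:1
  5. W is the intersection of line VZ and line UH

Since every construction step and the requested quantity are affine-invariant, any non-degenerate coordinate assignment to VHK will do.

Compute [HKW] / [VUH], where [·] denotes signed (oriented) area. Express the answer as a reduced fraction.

[HKW]:[VUH] = -399/20

Set V = (0, 0), H = (1, 0), K = (0, 1); any affine frame gives the same invariant.
1. Y is the centroid of triangle KHV ⇒ Y = (1/3, 1/3)
2. M lies on line YV with YM:MV = 5:2 ⇒ M = (2/21, 2/21)
3. U is the midpoint of VM ⇒ U = (1/21, 1/21)
4. Z lies on line KV with KZ:ZV = 3:1 ⇒ Z = (0, 1/4)
5. W is the intersection of line VZ and line UH ⇒ W = (0, 1/20)
2·[HKW] = 19/20, 2·[VUH] = -1/21
[HKW]:[VUH] = 19/20:-1/21 = -399/20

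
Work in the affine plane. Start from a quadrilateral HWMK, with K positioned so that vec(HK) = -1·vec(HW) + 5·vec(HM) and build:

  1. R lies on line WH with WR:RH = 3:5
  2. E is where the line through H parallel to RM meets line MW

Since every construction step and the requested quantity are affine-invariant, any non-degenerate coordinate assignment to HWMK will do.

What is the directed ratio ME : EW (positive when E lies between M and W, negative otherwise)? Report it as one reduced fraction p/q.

Set H = (0, 0), W = (1, 0), M = (0, 1), K = (-1, 5); any affine frame gives the same invariant.
1. R lies on line WH with WR:RH = 3:5 ⇒ R = (5/8, 0)
2. E is where the line through H parallel to RM meets line MW ⇒ E = (-5/3, 8/3)
E = M + t·(W−M) with t = -5/3, so ME:EW = t:(1−t) = -5/3:8/3

ME:EW = -5/8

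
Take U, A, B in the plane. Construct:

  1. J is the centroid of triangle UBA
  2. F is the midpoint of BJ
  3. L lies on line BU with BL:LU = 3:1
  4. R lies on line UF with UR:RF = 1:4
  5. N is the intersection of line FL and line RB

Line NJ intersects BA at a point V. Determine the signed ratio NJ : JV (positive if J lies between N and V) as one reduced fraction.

Set U = (0, 0), A = (1, 0), B = (0, 1); any affine frame gives the same invariant.
1. J is the centroid of triangle UBA ⇒ J = (1/3, 1/3)
2. F is the midpoint of BJ ⇒ F = (1/6, 2/3)
3. L lies on line BU with BL:LU = 3:1 ⇒ L = (0, 1/4)
4. R lies on line UF with UR:RF = 1:4 ⇒ R = (1/30, 2/15)
5. N is the intersection of line FL and line RB ⇒ N = (1/38, 6/19)
line NJ meets BA at V = (24/37, 13/37)
J = N + t·(V−N) with t = 37/75, so NJ:JV = 37/75:38/75

NJ:JV = 37/38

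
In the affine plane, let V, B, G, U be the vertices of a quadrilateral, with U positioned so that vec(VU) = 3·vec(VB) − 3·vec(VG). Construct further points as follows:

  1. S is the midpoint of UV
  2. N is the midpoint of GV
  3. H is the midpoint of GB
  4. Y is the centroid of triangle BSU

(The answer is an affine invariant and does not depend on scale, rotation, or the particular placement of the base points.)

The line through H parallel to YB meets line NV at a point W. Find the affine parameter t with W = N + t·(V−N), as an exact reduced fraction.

t = -9/5

Choose coordinates V = (0, 0), B = (1, 0), G = (0, 1), U = (3, -3).
1. S is the midpoint of UV ⇒ S = (3/2, -3/2)
2. N is the midpoint of GV ⇒ N = (0, 1/2)
3. H is the midpoint of GB ⇒ H = (1/2, 1/2)
4. Y is the centroid of triangle BSU ⇒ Y = (11/6, -3/2)
through H parallel to YB: direction (-5/6, 3/2); meets NV at W = (0, 7/5)
W = N + t·(V−N) with t = -9/5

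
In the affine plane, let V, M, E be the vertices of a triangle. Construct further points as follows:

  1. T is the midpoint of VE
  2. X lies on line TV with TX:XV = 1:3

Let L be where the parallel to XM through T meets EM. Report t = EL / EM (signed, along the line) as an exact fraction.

t = 4/5

Assign V = (0, 0), M = (1, 0), E = (0, 1) — the answer is frame-independent, so this choice is without loss of generality.
1. T is the midpoint of VE ⇒ T = (0, 1/2)
2. X lies on line TV with TX:XV = 1:3 ⇒ X = (0, 3/8)
through T parallel to XM: direction (1, -3/8); meets EM at L = (4/5, 1/5)
L = E + t·(M−E) with t = 4/5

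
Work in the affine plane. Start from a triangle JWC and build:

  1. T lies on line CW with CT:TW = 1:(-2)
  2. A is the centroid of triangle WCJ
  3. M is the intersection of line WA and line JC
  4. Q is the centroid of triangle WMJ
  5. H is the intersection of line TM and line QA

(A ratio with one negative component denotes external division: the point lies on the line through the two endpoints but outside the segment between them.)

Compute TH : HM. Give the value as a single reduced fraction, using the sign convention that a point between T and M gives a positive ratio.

TH:HM = -4

Assign J = (0, 0), W = (1, 0), C = (0, 1) — the answer is frame-independent, so this choice is without loss of generality.
1. T lies on line CW with CT:TW = 1:(-2) ⇒ T = (-1, 2)
2. A is the centroid of triangle WCJ ⇒ A = (1/3, 1/3)
3. M is the intersection of line WA and line JC ⇒ M = (0, 1/2)
4. Q is the centroid of triangle WMJ ⇒ Q = (1/3, 1/6)
5. H is the intersection of line TM and line QA ⇒ H = (1/3, 0)
H = T + t·(M−T) with t = 4/3, so TH:HM = t:(1−t) = 4/3:-1/3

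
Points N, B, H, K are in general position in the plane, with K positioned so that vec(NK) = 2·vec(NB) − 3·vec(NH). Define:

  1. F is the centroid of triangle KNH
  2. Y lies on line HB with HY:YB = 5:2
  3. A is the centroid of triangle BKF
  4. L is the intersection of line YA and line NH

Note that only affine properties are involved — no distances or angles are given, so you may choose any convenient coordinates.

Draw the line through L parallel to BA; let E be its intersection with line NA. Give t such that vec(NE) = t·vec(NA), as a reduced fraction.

t = 7/16

Set N = (0, 0), B = (1, 0), H = (0, 1), K = (2, -3); any affine frame gives the same invariant.
1. F is the centroid of triangle KNH ⇒ F = (2/3, -2/3)
2. Y lies on line HB with HY:YB = 5:2 ⇒ Y = (5/7, 2/7)
3. A is the centroid of triangle BKF ⇒ A = (11/9, -11/9)
4. L is the intersection of line YA and line NH ⇒ L = (0, 77/32)
through L parallel to BA: direction (2/9, -11/9); meets NA at E = (77/144, -77/144)
E = N + t·(A−N) with t = 7/16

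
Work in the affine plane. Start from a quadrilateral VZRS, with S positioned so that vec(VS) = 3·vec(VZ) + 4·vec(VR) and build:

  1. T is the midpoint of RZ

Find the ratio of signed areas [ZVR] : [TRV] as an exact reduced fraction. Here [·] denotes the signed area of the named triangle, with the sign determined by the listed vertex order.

Choose coordinates V = (0, 0), Z = (1, 0), R = (0, 1), S = (3, 4).
1. T is the midpoint of RZ ⇒ T = (1/2, 1/2)
2·[ZVR] = -1, 2·[TRV] = 1/2
[ZVR]:[TRV] = -1:1/2 = -2

[ZVR]:[TRV] = -2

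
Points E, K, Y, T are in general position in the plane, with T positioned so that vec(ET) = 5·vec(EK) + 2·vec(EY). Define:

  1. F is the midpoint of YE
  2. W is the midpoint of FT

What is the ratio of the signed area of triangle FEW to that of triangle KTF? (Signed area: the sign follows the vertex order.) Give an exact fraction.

Work in coordinates with E = (0, 0), K = (1, 0), Y = (0, 1), T = (5, 2).
1. F is the midpoint of YE ⇒ F = (0, 1/2)
2. W is the midpoint of FT ⇒ W = (5/2, 5/4)
2·[FEW] = 5/4, 2·[KTF] = 4
[FEW]:[KTF] = 5/4:4 = 5/16

[FEW]:[KTF] = 5/16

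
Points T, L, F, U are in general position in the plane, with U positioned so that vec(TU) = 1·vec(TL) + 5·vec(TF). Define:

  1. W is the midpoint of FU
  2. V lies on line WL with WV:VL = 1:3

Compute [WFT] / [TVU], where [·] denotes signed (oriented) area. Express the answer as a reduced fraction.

Work in coordinates with T = (0, 0), L = (1, 0), F = (0, 1), U = (1, 5).
1. W is the midpoint of FU ⇒ W = (1/2, 3)
2. V lies on line WL with WV:VL = 1:3 ⇒ V = (5/8, 9/4)
2·[WFT] = 1/2, 2·[TVU] = 7/8
[WFT]:[TVU] = 1/2:7/8 = 4/7

[WFT]:[TVU] = 4/7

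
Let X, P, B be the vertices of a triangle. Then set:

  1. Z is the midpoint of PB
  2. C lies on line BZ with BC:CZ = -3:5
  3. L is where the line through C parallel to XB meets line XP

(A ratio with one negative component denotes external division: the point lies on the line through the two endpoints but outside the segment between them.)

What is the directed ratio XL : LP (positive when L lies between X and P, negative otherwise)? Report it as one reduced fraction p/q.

Set X = (0, 0), P = (1, 0), B = (0, 1); any affine frame gives the same invariant.
1. Z is the midpoint of PB ⇒ Z = (1/2, 1/2)
2. C lies on line BZ with BC:CZ = -3:5 ⇒ C = (-3/4, 7/4)
3. L is where the line through C parallel to XB meets line XP ⇒ L = (-3/4, 0)
L = X + t·(P−X) with t = -3/4, so XL:LP = t:(1−t) = -3/4:7/4

XL:LP = -3/7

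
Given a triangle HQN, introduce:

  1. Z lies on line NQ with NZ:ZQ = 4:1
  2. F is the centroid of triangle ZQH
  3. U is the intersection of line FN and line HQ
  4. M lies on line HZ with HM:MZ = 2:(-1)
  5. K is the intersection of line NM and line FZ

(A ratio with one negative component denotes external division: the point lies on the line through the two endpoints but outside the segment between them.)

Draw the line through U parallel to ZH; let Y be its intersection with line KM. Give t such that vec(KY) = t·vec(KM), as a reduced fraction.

Set H = (0, 0), Q = (1, 0), N = (0, 1); any affine frame gives the same invariant.
1. Z lies on line NQ with NZ:ZQ = 4:1 ⇒ Z = (4/5, 1/5)
2. F is the centroid of triangle ZQH ⇒ F = (3/5, 1/15)
3. U is the intersection of line FN and line HQ ⇒ U = (9/14, 0)
4. M lies on line HZ with HM:MZ = 2:(-1) ⇒ M = (8/5, 2/5)
5. K is the intersection of line NM and line FZ ⇒ K = (32/25, 13/25)
through U parallel to ZH: direction (-4/5, -1/5); meets KM at Y = (13/7, 17/56)
Y = K + t·(M−K) with t = 101/56

t = 101/56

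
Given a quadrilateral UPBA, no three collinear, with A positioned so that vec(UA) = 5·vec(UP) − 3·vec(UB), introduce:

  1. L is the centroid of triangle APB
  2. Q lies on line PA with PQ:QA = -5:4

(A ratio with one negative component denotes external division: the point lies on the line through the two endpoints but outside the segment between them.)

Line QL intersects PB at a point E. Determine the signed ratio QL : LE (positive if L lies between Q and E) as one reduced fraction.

Choose coordinates U = (0, 0), P = (1, 0), B = (0, 1), A = (5, -3).
1. L is the centroid of triangle APB ⇒ L = (2, -2/3)
2. Q lies on line PA with PQ:QA = -5:4 ⇒ Q = (21, -15)
line QL meets PB at E = (9/14, 5/14)
L = Q + t·(E−Q) with t = 14/15, so QL:LE = 14/15:1/15

QL:LE = 14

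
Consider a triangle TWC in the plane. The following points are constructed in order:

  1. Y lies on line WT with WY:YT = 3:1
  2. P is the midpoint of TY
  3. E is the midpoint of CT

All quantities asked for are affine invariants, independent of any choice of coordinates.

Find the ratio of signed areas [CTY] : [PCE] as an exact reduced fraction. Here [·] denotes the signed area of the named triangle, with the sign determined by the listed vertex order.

Set T = (0, 0), W = (1, 0), C = (0, 1); any affine frame gives the same invariant.
1. Y lies on line WT with WY:YT = 3:1 ⇒ Y = (1/4, 0)
2. P is the midpoint of TY ⇒ P = (1/8, 0)
3. E is the midpoint of CT ⇒ E = (0, 1/2)
2·[CTY] = 1/4, 2·[PCE] = 1/16
[CTY]:[PCE] = 1/4:1/16 = 4

[CTY]:[PCE] = 4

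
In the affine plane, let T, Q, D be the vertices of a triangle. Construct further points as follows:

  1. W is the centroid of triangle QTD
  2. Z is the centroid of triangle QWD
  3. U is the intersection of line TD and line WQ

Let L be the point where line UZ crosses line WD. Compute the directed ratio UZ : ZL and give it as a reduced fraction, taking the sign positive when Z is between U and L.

UZ:ZL = -5/2

Set T = (0, 0), Q = (1, 0), D = (0, 1); any affine frame gives the same invariant.
1. W is the centroid of triangle QTD ⇒ W = (1/3, 1/3)
2. Z is the centroid of triangle QWD ⇒ Z = (4/9, 4/9)
3. U is the intersection of line TD and line WQ ⇒ U = (0, 1/2)
line UZ meets WD at L = (4/15, 7/15)
Z = U + t·(L−U) with t = 5/3, so UZ:ZL = 5/3:-2/3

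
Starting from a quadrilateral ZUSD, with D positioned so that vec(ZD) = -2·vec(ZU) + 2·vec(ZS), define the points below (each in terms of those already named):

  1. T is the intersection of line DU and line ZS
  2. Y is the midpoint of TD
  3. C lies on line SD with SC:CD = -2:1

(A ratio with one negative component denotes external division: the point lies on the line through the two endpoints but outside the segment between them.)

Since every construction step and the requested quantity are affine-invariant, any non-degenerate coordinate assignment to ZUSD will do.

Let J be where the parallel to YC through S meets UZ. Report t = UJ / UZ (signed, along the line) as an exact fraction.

Assign Z = (0, 0), U = (1, 0), S = (0, 1), D = (-2, 2) — the answer is frame-independent, so this choice is without loss of generality.
1. T is the intersection of line DU and line ZS ⇒ T = (0, 2/3)
2. Y is the midpoint of TD ⇒ Y = (-1, 4/3)
3. C lies on line SD with SC:CD = -2:1 ⇒ C = (-4, 3)
through S parallel to YC: direction (-3, 5/3); meets UZ at J = (9/5, 0)
J = U + t·(Z−U) with t = -4/5

t = -4/5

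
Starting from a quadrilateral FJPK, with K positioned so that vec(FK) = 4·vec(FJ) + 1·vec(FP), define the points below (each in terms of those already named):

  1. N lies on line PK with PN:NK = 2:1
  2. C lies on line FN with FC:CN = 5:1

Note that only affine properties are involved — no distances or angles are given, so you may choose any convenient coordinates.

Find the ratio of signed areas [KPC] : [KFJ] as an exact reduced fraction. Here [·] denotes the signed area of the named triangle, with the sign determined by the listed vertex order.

Work in coordinates with F = (0, 0), J = (1, 0), P = (0, 1), K = (4, 1).
1. N lies on line PK with PN:NK = 2:1 ⇒ N = (8/3, 1)
2. C lies on line FN with FC:CN = 5:1 ⇒ C = (20/9, 5/6)
2·[KPC] = 2/3, 2·[KFJ] = 1
[KPC]:[KFJ] = 2/3:1 = 2/3

[KPC]:[KFJ] = 2/3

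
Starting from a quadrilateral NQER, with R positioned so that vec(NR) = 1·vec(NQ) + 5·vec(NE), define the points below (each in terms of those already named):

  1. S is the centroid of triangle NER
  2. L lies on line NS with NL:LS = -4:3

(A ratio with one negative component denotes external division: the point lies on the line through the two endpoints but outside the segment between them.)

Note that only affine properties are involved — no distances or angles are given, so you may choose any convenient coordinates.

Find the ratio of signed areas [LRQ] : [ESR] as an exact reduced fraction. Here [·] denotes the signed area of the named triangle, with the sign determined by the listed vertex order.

Assign N = (0, 0), Q = (1, 0), E = (0, 1), R = (1, 5) — the answer is frame-independent, so this choice is without loss of generality.
1. S is the centroid of triangle NER ⇒ S = (1/3, 2)
2. L lies on line NS with NL:LS = -4:3 ⇒ L = (4/3, 8)
2·[LRQ] = 5/3, 2·[ESR] = 1/3
[LRQ]:[ESR] = 5/3:1/3 = 5

[LRQ]:[ESR] = 5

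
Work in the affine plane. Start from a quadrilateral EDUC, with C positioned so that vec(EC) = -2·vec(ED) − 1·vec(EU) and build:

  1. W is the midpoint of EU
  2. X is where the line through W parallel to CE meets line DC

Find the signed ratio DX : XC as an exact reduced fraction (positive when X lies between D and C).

DX:XC = -2

Choose coordinates E = (0, 0), D = (1, 0), U = (0, 1), C = (-2, -1).
1. W is the midpoint of EU ⇒ W = (0, 1/2)
2. X is where the line through W parallel to CE meets line DC ⇒ X = (-5, -2)
X = D + t·(C−D) with t = 2, so DX:XC = t:(1−t) = 2:-1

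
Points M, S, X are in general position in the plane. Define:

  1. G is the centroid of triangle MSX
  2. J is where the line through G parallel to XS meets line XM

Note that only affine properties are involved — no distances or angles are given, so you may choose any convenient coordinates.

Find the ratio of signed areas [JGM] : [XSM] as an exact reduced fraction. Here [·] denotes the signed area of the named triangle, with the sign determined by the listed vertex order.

[JGM]:[XSM] = 2/9

Set M = (0, 0), S = (1, 0), X = (0, 1); any affine frame gives the same invariant.
1. G is the centroid of triangle MSX ⇒ G = (1/3, 1/3)
2. J is where the line through G parallel to XS meets line XM ⇒ J = (0, 2/3)
2·[JGM] = -2/9, 2·[XSM] = -1
[JGM]:[XSM] = -2/9:-1 = 2/9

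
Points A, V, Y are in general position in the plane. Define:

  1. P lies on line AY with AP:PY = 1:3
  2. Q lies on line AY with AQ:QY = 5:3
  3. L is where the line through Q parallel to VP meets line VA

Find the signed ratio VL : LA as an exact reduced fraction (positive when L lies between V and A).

Set A = (0, 0), V = (1, 0), Y = (0, 1); any affine frame gives the same invariant.
1. P lies on line AY with AP:PY = 1:3 ⇒ P = (0, 1/4)
2. Q lies on line AY with AQ:QY = 5:3 ⇒ Q = (0, 5/8)
3. L is where the line through Q parallel to VP meets line VA ⇒ L = (5/2, 0)
L = V + t·(A−V) with t = -3/2, so VL:LA = t:(1−t) = -3/2:5/2

VL:LA = -3/5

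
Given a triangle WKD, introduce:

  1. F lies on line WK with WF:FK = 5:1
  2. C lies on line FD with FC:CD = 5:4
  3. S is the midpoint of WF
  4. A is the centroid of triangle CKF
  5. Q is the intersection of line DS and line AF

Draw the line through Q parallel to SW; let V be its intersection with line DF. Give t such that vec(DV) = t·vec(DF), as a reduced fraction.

t = -18/7

Assign W = (0, 0), K = (1, 0), D = (0, 1) — the answer is frame-independent, so this choice is without loss of generality.
1. F lies on line WK with WF:FK = 5:1 ⇒ F = (5/6, 0)
2. C lies on line FD with FC:CD = 5:4 ⇒ C = (10/27, 5/9)
3. S is the midpoint of WF ⇒ S = (5/12, 0)
4. A is the centroid of triangle CKF ⇒ A = (119/162, 5/27)
5. Q is the intersection of line DS and line AF ⇒ Q = (-15/14, 25/7)
through Q parallel to SW: direction (-5/12, 0); meets DF at V = (-15/7, 25/7)
V = D + t·(F−D) with t = -18/7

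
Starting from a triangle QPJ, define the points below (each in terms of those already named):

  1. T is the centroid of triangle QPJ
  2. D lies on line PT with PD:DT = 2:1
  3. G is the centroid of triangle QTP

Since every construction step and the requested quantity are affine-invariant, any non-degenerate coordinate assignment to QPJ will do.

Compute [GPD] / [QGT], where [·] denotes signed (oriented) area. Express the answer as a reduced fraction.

Choose coordinates Q = (0, 0), P = (1, 0), J = (0, 1).
1. T is the centroid of triangle QPJ ⇒ T = (1/3, 1/3)
2. D lies on line PT with PD:DT = 2:1 ⇒ D = (5/9, 2/9)
3. G is the centroid of triangle QTP ⇒ G = (4/9, 1/9)
2·[GPD] = 2/27, 2·[QGT] = 1/9
[GPD]:[QGT] = 2/27:1/9 = 2/3

[GPD]:[QGT] = 2/3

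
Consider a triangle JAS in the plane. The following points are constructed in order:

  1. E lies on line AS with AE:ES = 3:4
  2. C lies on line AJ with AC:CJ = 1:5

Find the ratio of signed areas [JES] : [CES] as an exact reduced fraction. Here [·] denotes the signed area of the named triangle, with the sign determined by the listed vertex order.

[JES]:[CES] = 6

Assign J = (0, 0), A = (1, 0), S = (0, 1) — the answer is frame-independent, so this choice is without loss of generality.
1. E lies on line AS with AE:ES = 3:4 ⇒ E = (4/7, 3/7)
2. C lies on line AJ with AC:CJ = 1:5 ⇒ C = (5/6, 0)
2·[JES] = 4/7, 2·[CES] = 2/21
[JES]:[CES] = 4/7:2/21 = 6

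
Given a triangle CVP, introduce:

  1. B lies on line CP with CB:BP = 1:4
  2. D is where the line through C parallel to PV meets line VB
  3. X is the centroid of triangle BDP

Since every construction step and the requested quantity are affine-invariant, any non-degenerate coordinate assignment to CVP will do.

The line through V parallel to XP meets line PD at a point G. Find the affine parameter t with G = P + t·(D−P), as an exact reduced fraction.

Choose coordinates C = (0, 0), V = (1, 0), P = (0, 1).
1. B lies on line CP with CB:BP = 1:4 ⇒ B = (0, 1/5)
2. D is where the line through C parallel to PV meets line VB ⇒ D = (-1/4, 1/4)
3. X is the centroid of triangle BDP ⇒ X = (-1/12, 29/60)
through V parallel to XP: direction (1/12, 31/60); meets PD at G = (9/4, 31/4)
G = P + t·(D−P) with t = -9

t = -9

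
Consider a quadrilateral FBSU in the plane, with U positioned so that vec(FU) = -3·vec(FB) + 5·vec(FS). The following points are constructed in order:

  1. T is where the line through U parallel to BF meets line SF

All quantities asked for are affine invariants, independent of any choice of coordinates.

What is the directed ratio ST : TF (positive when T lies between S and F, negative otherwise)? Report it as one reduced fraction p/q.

ST:TF = -4/5

Work in coordinates with F = (0, 0), B = (1, 0), S = (0, 1), U = (-3, 5).
1. T is where the line through U parallel to BF meets line SF ⇒ T = (0, 5)
T = S + t·(F−S) with t = -4, so ST:TF = t:(1−t) = -4:5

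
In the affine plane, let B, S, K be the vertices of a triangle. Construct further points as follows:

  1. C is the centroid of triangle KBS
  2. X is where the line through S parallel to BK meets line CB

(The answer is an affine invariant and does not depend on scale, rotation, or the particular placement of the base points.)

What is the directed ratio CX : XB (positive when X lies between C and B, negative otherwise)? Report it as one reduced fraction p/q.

CX:XB = -2/3

Work in coordinates with B = (0, 0), S = (1, 0), K = (0, 1).
1. C is the centroid of triangle KBS ⇒ C = (1/3, 1/3)
2. X is where the line through S parallel to BK meets line CB ⇒ X = (1, 1)
X = C + t·(B−C) with t = -2, so CX:XB = t:(1−t) = -2:3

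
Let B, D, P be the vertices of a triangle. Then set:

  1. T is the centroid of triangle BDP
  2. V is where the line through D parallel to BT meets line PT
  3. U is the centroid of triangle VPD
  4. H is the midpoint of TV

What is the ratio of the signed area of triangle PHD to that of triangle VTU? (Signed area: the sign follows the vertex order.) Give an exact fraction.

[PHD]:[VTU] = -9/2

Assign B = (0, 0), D = (1, 0), P = (0, 1) — the answer is frame-independent, so this choice is without loss of generality.
1. T is the centroid of triangle BDP ⇒ T = (1/3, 1/3)
2. V is where the line through D parallel to BT meets line PT ⇒ V = (2/3, -1/3)
3. U is the centroid of triangle VPD ⇒ U = (5/9, 2/9)
4. H is the midpoint of TV ⇒ H = (1/2, 0)
2·[PHD] = 1/2, 2·[VTU] = -1/9
[PHD]:[VTU] = 1/2:-1/9 = -9/2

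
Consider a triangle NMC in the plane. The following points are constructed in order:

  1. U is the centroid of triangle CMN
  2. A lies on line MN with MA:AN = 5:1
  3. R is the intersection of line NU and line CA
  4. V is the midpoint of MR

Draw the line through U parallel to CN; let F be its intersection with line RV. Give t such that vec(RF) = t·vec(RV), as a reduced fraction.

t = 4/9

Assign N = (0, 0), M = (1, 0), C = (0, 1) — the answer is frame-independent, so this choice is without loss of generality.
1. U is the centroid of triangle CMN ⇒ U = (1/3, 1/3)
2. A lies on line MN with MA:AN = 5:1 ⇒ A = (1/6, 0)
3. R is the intersection of line NU and line CA ⇒ R = (1/7, 1/7)
4. V is the midpoint of MR ⇒ V = (4/7, 1/14)
through U parallel to CN: direction (0, -1); meets RV at F = (1/3, 1/9)
F = R + t·(V−R) with t = 4/9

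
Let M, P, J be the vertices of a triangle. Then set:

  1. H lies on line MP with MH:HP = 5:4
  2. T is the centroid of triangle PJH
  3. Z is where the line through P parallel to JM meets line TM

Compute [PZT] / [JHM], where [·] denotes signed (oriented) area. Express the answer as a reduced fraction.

[PZT]:[JHM] = -39/70

Choose coordinates M = (0, 0), P = (1, 0), J = (0, 1).
1. H lies on line MP with MH:HP = 5:4 ⇒ H = (5/9, 0)
2. T is the centroid of triangle PJH ⇒ T = (14/27, 1/3)
3. Z is where the line through P parallel to JM meets line TM ⇒ Z = (1, 9/14)
2·[PZT] = 13/42, 2·[JHM] = -5/9
[PZT]:[JHM] = 13/42:-5/9 = -39/70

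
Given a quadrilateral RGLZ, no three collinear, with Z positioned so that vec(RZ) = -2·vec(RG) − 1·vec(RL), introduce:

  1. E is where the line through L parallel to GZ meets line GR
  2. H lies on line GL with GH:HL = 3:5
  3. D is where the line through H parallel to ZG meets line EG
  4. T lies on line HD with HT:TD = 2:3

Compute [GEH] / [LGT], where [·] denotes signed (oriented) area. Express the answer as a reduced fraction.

[GEH]:[LGT] = 5/2

Work in coordinates with R = (0, 0), G = (1, 0), L = (0, 1), Z = (-2, -1).
1. E is where the line through L parallel to GZ meets line GR ⇒ E = (-3, 0)
2. H lies on line GL with GH:HL = 3:5 ⇒ H = (5/8, 3/8)
3. D is where the line through H parallel to ZG meets line EG ⇒ D = (-1/2, 0)
4. T lies on line HD with HT:TD = 2:3 ⇒ T = (7/40, 9/40)
2·[GEH] = -3/2, 2·[LGT] = -3/5
[GEH]:[LGT] = -3/2:-3/5 = 5/2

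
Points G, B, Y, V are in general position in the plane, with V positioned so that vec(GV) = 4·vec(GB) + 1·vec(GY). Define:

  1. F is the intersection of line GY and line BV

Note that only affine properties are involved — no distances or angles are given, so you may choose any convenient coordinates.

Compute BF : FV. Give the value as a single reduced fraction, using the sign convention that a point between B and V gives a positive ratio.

Set G = (0, 0), B = (1, 0), Y = (0, 1), V = (4, 1); any affine frame gives the same invariant.
1. F is the intersection of line GY and line BV ⇒ F = (0, -1/3)
F = B + t·(V−B) with t = -1/3, so BF:FV = t:(1−t) = -1/3:4/3

BF:FV = -1/4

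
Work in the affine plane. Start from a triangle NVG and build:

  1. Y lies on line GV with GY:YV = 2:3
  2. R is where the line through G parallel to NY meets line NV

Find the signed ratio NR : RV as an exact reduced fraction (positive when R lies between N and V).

Set N = (0, 0), V = (1, 0), G = (0, 1); any affine frame gives the same invariant.
1. Y lies on line GV with GY:YV = 2:3 ⇒ Y = (2/5, 3/5)
2. R is where the line through G parallel to NY meets line NV ⇒ R = (-2/3, 0)
R = N + t·(V−N) with t = -2/3, so NR:RV = t:(1−t) = -2/3:5/3

NR:RV = -2/5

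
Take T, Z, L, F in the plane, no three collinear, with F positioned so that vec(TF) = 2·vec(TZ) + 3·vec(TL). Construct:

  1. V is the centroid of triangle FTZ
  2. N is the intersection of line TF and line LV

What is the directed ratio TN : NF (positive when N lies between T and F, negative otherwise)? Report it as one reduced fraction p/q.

TN:NF = 1/2

Choose coordinates T = (0, 0), Z = (1, 0), L = (0, 1), F = (2, 3).
1. V is the centroid of triangle FTZ ⇒ V = (1, 1)
2. N is the intersection of line TF and line LV ⇒ N = (2/3, 1)
N = T + t·(F−T) with t = 1/3, so TN:NF = t:(1−t) = 1/3:2/3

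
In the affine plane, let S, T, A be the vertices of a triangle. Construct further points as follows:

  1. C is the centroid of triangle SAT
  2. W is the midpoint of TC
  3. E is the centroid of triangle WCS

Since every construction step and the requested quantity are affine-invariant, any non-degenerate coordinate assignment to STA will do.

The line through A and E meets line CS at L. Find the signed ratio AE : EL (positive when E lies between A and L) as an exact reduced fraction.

AE:EL = -7

Choose coordinates S = (0, 0), T = (1, 0), A = (0, 1).
1. C is the centroid of triangle SAT ⇒ C = (1/3, 1/3)
2. W is the midpoint of TC ⇒ W = (2/3, 1/6)
3. E is the centroid of triangle WCS ⇒ E = (1/3, 1/6)
line AE meets CS at L = (2/7, 2/7)
E = A + t·(L−A) with t = 7/6, so AE:EL = 7/6:-1/6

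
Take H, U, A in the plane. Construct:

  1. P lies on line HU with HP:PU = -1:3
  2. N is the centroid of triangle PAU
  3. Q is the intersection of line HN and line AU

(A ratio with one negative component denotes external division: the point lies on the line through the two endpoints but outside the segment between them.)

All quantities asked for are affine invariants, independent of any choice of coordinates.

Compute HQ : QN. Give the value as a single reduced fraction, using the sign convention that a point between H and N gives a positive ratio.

Assign H = (0, 0), U = (1, 0), A = (0, 1) — the answer is frame-independent, so this choice is without loss of generality.
1. P lies on line HU with HP:PU = -1:3 ⇒ P = (-1/2, 0)
2. N is the centroid of triangle PAU ⇒ N = (1/6, 1/3)
3. Q is the intersection of line HN and line AU ⇒ Q = (1/3, 2/3)
Q = H + t·(N−H) with t = 2, so HQ:QN = t:(1−t) = 2:-1

HQ:QN = -2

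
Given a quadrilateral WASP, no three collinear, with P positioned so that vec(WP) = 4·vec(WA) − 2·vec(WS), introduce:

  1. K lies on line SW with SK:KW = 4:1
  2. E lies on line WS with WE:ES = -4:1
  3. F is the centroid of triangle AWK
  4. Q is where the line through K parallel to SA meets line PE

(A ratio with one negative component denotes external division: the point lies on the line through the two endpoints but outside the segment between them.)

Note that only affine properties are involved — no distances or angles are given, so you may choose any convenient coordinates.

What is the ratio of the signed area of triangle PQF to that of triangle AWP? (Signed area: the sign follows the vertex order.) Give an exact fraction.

[PQF]:[AWP] = 267/50

Choose coordinates W = (0, 0), A = (1, 0), S = (0, 1), P = (4, -2).
1. K lies on line SW with SK:KW = 4:1 ⇒ K = (0, 1/5)
2. E lies on line WS with WE:ES = -4:1 ⇒ E = (0, 4/3)
3. F is the centroid of triangle AWK ⇒ F = (1/3, 1/15)
4. Q is where the line through K parallel to SA meets line PE ⇒ Q = (-34/5, 7)
2·[PQF] = 267/25, 2·[AWP] = 2
[PQF]:[AWP] = 267/25:2 = 267/50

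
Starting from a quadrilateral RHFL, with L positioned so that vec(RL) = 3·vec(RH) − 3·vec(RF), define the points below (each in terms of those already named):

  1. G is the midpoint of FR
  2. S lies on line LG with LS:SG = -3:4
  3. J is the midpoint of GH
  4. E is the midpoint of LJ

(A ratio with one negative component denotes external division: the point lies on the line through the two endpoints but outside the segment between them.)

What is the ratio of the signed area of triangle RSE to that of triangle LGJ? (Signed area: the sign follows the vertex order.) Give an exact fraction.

Choose coordinates R = (0, 0), H = (1, 0), F = (0, 1), L = (3, -3).
1. G is the midpoint of FR ⇒ G = (0, 1/2)
2. S lies on line LG with LS:SG = -3:4 ⇒ S = (12, -27/2)
3. J is the midpoint of GH ⇒ J = (1/2, 1/4)
4. E is the midpoint of LJ ⇒ E = (7/4, -11/8)
2·[RSE] = 57/8, 2·[LGJ] = -1
[RSE]:[LGJ] = 57/8:-1 = -57/8

[RSE]:[LGJ] = -57/8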